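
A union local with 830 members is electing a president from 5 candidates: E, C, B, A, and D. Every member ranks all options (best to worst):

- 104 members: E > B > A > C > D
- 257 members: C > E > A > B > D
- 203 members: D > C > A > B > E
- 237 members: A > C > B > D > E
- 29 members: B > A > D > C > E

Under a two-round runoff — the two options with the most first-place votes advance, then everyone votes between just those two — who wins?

C

Round 1 first-place votes: E 104, C 257, B 29, A 237, D 203.
C and A advance.
Runoff: C is preferred to A by 460 voters; A by 370.
C wins the runoff.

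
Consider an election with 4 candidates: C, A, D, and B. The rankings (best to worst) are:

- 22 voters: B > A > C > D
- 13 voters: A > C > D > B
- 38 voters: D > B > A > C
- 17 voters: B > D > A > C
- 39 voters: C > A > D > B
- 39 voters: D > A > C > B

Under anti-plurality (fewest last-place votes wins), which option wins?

Last-place votes: C 55, A 0, D 22, B 91.
A is ranked last by the fewest voters, so A wins.

A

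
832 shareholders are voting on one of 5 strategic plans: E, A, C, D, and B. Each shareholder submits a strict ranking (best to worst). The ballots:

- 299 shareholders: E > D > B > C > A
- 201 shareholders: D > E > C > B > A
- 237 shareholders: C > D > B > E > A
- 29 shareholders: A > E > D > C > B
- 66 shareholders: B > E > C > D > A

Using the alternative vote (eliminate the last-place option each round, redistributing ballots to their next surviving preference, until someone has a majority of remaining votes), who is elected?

E

Round 1: E 299, A 29, C 237, D 201, B 66. Eliminate A.
Round 2: E 328, C 237, D 201, B 66. Eliminate B.
Round 3: E 394, C 237, D 201. Eliminate D.
Round 4: E 595, C 237. E has a majority.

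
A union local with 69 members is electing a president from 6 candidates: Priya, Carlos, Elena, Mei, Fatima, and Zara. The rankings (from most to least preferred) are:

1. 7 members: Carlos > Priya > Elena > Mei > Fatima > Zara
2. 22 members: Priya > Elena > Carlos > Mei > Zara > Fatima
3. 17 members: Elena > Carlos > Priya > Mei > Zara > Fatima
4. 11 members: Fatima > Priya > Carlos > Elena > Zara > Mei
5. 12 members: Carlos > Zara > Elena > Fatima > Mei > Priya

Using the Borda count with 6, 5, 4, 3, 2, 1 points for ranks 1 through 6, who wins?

Carlos

Priya: 7·5 + 22·6 + 17·4 + 11·5 + 12·1 = 302
Carlos: 7·6 + 22·4 + 17·5 + 11·4 + 12·6 = 331
Elena: 7·4 + 22·5 + 17·6 + 11·3 + 12·4 = 321
Mei: 7·3 + 22·3 + 17·3 + 11·1 + 12·2 = 173
Fatima: 7·2 + 22·1 + 17·1 + 11·6 + 12·3 = 155
Zara: 7·1 + 22·2 + 17·2 + 11·2 + 12·5 = 167
Carlos has the highest Borda score (331).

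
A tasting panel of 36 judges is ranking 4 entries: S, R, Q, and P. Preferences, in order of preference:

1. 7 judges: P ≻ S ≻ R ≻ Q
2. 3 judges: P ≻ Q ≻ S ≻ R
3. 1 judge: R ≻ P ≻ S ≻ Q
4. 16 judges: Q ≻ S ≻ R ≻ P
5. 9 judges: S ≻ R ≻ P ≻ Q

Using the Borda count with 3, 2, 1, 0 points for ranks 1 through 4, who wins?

S: 7·2 + 3·1 + 1·1 + 16·2 + 9·3 = 77
R: 7·1 + 3·0 + 1·3 + 16·1 + 9·2 = 44
Q: 7·0 + 3·2 + 1·0 + 16·3 + 9·0 = 54
P: 7·3 + 3·3 + 1·2 + 16·0 + 9·1 = 41
S has the highest Borda score (77).

S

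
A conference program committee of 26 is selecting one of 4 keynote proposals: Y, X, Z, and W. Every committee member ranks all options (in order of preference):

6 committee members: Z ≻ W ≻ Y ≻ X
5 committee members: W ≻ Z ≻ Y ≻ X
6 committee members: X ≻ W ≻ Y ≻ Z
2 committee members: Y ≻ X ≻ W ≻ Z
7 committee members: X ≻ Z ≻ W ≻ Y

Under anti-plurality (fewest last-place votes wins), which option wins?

W

Last-place votes: Y 7, X 11, Z 8, W 0.
W is ranked last by the fewest voters, so W wins.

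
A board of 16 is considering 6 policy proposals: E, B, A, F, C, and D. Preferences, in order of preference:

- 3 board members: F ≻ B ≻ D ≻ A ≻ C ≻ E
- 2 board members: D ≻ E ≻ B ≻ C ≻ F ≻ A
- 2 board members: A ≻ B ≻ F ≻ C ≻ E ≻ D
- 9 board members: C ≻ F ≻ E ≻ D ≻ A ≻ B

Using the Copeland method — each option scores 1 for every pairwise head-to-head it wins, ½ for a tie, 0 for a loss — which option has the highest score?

C

E: beats B, A, and D; loses to F and C → score 3.
B: loses to E, A, F, C, and D → score 0.
A: beats B; loses to E, F, C, and D → score 1.
F: beats E, B, A, and D; loses to C → score 4.
C: beats E, B, A, F, and D → score 5.
D: beats B and A; loses to E, F, and C → score 2.
C has the best pairwise record.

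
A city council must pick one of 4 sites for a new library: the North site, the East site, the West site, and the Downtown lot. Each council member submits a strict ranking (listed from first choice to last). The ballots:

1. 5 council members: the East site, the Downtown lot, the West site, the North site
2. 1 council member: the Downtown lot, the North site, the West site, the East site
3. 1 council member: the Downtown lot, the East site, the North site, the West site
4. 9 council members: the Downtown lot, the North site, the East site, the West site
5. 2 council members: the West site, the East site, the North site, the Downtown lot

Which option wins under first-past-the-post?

the Downtown lot

First-place votes: the North site 0, the East site 5, the West site 2, the Downtown lot 11.
the Downtown lot has the most first-place votes.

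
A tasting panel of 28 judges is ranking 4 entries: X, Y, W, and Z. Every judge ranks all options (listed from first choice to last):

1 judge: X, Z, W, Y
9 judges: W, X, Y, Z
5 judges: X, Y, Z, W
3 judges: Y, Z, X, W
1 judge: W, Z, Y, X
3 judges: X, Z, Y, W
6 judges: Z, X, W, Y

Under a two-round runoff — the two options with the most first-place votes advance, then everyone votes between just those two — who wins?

X

Round 1 first-place votes: X 9, Y 3, W 10, Z 6.
W and X advance.
Runoff: W is preferred to X by 10 voters; X by 18.
X wins the runoff.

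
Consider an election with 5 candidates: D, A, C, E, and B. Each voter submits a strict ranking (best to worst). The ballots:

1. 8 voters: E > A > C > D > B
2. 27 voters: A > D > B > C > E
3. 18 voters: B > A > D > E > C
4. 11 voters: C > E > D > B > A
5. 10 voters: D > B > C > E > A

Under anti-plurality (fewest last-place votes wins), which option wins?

D

Last-place votes: D 0, A 21, C 18, E 27, B 8.
D is ranked last by the fewest voters, so D wins.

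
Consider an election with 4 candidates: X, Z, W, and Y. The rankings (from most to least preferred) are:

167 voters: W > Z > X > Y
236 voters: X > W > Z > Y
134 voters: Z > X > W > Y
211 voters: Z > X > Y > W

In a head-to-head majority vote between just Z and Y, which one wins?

Z

Voters preferring Z to Y: 748; preferring Y to Z: 0.
Z wins the head-to-head.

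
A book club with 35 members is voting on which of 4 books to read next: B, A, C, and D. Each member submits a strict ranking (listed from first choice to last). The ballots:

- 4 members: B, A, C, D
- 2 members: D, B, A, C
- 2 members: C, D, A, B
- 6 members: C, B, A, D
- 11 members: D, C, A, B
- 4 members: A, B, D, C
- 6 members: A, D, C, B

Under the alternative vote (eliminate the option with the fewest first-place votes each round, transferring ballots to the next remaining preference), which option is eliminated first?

Round 1: B 4, A 10, C 8, D 13. Eliminate B.

B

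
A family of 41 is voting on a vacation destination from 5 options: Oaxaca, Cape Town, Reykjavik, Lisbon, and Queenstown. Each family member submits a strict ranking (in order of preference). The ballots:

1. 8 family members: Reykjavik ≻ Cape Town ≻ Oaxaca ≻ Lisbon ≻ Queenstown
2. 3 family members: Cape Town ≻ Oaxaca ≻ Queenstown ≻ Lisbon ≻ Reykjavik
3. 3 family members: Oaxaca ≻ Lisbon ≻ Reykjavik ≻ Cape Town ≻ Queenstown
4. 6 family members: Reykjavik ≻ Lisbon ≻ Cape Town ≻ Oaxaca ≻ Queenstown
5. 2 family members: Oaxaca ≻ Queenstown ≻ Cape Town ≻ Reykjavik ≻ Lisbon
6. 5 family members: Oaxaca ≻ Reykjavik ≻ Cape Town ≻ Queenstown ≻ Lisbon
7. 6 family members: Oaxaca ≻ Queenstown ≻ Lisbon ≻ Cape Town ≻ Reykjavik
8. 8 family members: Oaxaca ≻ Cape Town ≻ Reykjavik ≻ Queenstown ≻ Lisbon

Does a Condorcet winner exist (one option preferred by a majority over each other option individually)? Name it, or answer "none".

Oaxaca vs Cape Town: 24–17 for Oaxaca.
Oaxaca vs Reykjavik: 27–14 for Oaxaca.
Oaxaca vs Lisbon: 35–6 for Oaxaca.
Oaxaca vs Queenstown: 41–0 for Oaxaca.
Oaxaca beats every other option head-to-head.

Oaxaca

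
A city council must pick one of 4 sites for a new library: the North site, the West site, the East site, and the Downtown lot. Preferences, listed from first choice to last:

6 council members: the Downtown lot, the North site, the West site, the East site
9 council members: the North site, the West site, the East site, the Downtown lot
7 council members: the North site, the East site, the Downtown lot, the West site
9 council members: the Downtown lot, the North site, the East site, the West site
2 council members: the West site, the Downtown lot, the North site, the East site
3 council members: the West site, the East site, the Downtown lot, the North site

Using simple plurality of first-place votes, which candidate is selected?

First-place votes: the North site 16, the West site 5, the East site 0, the Downtown lot 15.
the North site has the most first-place votes.

the North site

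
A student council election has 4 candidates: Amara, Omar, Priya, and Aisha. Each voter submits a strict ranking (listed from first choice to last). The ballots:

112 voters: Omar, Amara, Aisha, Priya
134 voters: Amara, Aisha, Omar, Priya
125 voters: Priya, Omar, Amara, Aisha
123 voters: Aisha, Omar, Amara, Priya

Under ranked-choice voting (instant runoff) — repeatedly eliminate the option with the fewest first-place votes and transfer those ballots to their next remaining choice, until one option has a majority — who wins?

Round 1: Amara 134, Omar 112, Priya 125, Aisha 123. Eliminate Omar.
Round 2: Amara 246, Priya 125, Aisha 123. Eliminate Aisha.
Round 3: Amara 369, Priya 125. Amara has a majority.

Amara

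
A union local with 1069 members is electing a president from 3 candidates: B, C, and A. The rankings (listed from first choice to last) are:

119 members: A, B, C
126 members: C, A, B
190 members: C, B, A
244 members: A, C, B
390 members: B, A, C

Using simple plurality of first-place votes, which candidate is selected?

First-place votes: B 390, C 316, A 363.
B has the most first-place votes.

B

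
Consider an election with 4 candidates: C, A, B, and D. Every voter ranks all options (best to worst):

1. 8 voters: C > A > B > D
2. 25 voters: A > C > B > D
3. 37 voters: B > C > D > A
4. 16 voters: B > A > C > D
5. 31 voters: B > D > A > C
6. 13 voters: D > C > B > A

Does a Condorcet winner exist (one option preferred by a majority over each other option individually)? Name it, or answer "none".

B

B vs C: 84–46 for B.
B vs A: 97–33 for B.
B vs D: 117–13 for B.
B beats every other option head-to-head.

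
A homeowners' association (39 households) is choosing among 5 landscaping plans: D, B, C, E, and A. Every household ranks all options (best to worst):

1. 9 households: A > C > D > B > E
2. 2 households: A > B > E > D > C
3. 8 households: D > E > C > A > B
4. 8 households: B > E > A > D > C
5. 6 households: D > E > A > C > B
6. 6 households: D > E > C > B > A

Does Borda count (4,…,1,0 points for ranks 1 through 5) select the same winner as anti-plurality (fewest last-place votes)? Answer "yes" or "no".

yes

Borda — scores: D 108, B 53, C 61, E 88, A 80. Winner: D.
Anti-plurality — last-place votes: D 0, B 14, C 10, E 9, A 6. Winner: D.
The two methods agree.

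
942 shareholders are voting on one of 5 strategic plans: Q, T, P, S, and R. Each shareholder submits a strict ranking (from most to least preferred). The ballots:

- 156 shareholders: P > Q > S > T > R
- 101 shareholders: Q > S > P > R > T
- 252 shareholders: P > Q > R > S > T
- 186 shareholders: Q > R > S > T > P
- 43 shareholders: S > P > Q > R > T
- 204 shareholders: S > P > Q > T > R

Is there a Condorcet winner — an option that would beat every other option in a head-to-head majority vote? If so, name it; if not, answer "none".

Checking pairwise contests:
P beats Q 655–287.
Q beats T 942–0.
S beats P 534–408.
Q beats S 695–247.
Q beats R 942–0.
Every option loses at least one head-to-head, so there is no Condorcet winner.

none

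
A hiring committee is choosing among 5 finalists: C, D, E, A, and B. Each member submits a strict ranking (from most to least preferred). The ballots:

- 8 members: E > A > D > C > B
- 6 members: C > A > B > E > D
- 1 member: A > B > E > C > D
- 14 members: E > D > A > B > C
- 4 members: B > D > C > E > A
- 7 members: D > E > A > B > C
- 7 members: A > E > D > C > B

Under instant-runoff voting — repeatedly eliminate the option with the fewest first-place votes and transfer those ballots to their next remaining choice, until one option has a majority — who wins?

E

Round 1: C 6, D 7, E 22, A 8, B 4. Eliminate B.
Round 2: C 6, D 11, E 22, A 8. Eliminate C.
Round 3: D 11, E 22, A 14. Eliminate D.
Round 4: E 33, A 14. E has a majority.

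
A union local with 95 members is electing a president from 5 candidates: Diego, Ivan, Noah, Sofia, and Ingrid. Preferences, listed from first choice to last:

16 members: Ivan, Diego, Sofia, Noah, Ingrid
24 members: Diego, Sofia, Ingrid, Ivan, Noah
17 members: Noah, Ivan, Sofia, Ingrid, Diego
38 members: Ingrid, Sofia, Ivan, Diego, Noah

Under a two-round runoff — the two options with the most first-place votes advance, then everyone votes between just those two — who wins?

Ingrid

Round 1 first-place votes: Diego 24, Ivan 16, Noah 17, Sofia 0, Ingrid 38.
Ingrid and Diego advance.
Runoff: Ingrid is preferred to Diego by 55 voters; Diego by 40.
Ingrid wins the runoff.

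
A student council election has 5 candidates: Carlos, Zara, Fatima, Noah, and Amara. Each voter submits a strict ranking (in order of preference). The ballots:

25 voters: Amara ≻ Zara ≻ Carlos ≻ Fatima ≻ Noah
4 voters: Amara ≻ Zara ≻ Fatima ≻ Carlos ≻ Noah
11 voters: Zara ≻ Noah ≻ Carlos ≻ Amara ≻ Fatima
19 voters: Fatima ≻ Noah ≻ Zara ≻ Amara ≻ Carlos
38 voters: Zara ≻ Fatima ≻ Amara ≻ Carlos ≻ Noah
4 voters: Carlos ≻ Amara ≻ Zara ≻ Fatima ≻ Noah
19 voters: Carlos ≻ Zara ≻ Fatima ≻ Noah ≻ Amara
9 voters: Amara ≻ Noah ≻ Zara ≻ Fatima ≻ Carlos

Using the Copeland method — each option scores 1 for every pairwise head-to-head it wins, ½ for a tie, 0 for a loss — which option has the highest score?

Zara

Carlos: beats Noah; loses to Zara, Fatima, and Amara → score 1.
Zara: beats Carlos, Fatima, Noah, and Amara → score 4.
Fatima: beats Carlos, Noah, and Amara; loses to Zara → score 3.
Noah: loses to Carlos, Zara, Fatima, and Amara → score 0.
Amara: beats Carlos and Noah; loses to Zara and Fatima → score 2.
Zara has the best pairwise record.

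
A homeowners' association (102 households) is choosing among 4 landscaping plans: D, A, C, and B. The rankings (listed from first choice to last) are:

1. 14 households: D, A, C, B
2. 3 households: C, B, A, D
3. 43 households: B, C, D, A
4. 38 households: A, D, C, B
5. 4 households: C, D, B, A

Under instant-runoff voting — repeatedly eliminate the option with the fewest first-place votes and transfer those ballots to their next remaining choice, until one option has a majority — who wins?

A

Round 1: D 14, A 38, C 7, B 43. Eliminate C.
Round 2: D 18, A 38, B 46. Eliminate D.
Round 3: A 52, B 50. A has a majority.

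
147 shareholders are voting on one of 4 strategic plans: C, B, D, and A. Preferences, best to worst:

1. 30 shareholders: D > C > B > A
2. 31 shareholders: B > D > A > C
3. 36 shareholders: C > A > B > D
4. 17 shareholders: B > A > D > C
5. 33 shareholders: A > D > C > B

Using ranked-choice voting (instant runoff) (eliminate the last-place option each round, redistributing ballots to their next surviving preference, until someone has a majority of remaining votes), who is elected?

Round 1: C 36, B 48, D 30, A 33. Eliminate D.
Round 2: C 66, B 48, A 33. Eliminate A.
Round 3: C 99, B 48. C has a majority.

C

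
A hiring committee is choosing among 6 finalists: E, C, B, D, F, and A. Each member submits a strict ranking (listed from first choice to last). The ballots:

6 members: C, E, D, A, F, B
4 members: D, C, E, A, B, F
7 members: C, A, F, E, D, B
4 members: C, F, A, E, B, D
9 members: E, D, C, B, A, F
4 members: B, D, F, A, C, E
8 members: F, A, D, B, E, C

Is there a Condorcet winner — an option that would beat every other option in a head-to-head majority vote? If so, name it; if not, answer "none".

none

Checking pairwise contests:
C beats E 25–17.
D beats C 25–17.
E beats B 30–12.
E beats D 26–16.
C beats F 30–12.
C beats A 30–12.
Every option loses at least one head-to-head, so there is no Condorcet winner.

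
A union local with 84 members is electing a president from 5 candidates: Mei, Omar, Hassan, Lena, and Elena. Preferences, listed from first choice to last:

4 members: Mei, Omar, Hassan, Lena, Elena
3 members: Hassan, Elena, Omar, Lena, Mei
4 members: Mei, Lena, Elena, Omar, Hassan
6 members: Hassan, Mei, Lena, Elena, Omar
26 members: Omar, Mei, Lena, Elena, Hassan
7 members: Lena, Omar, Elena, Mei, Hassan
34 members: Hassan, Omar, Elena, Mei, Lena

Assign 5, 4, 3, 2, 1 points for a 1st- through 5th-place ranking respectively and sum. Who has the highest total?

Omar

Mei: 4·5 + 3·1 + 4·5 + 6·4 + 26·4 + 7·2 + 34·2 = 253
Omar: 4·4 + 3·3 + 4·2 + 6·1 + 26·5 + 7·4 + 34·4 = 333
Hassan: 4·3 + 3·5 + 4·1 + 6·5 + 26·1 + 7·1 + 34·5 = 264
Lena: 4·2 + 3·2 + 4·4 + 6·3 + 26·3 + 7·5 + 34·1 = 195
Elena: 4·1 + 3·4 + 4·3 + 6·2 + 26·2 + 7·3 + 34·3 = 215
Omar has the highest Borda score (333).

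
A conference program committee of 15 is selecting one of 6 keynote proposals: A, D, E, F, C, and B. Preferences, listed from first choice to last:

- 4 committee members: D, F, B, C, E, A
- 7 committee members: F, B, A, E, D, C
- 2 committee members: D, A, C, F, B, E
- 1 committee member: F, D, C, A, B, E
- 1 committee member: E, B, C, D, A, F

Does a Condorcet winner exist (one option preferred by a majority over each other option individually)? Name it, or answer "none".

F

F vs A: 12–3 for F.
F vs D: 8–7 for F.
F vs E: 14–1 for F.
F vs C: 12–3 for F.
F vs B: 14–1 for F.
F beats every other option head-to-head.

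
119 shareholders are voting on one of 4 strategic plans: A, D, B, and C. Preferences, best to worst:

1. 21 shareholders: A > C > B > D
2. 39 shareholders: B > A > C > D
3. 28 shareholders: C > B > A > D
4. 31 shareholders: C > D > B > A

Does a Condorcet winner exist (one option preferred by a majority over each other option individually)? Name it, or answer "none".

Checking pairwise contests:
B beats A 98–21.
A beats D 88–31.
C beats B 80–39.
A beats C 60–59.
Every option loses at least one head-to-head, so there is no Condorcet winner.

none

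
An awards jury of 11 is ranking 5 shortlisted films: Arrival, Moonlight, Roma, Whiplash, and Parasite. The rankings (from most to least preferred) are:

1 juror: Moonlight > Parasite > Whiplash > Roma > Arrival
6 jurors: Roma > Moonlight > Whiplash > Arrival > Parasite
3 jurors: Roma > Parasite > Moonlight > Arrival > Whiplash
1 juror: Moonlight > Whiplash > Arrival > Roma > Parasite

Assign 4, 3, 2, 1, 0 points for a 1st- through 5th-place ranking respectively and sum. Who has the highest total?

Roma

Arrival: 1·0 + 6·1 + 3·1 + 1·2 = 11
Moonlight: 1·4 + 6·3 + 3·2 + 1·4 = 32
Roma: 1·1 + 6·4 + 3·4 + 1·1 = 38
Whiplash: 1·2 + 6·2 + 3·0 + 1·3 = 17
Parasite: 1·3 + 6·0 + 3·3 + 1·0 = 12
Roma has the highest Borda score (38).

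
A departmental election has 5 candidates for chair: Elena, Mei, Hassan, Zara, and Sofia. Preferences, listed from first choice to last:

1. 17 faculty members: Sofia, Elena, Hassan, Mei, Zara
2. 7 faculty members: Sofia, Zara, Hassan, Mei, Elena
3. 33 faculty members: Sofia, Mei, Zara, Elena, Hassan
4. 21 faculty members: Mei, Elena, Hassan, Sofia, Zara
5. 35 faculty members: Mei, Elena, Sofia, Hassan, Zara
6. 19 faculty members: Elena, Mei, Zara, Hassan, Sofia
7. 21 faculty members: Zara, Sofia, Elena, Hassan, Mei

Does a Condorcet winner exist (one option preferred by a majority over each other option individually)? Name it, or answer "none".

Sofia vs Elena: 78–75 for Sofia.
Sofia vs Mei: 78–75 for Sofia.
Sofia vs Hassan: 113–40 for Sofia.
Sofia vs Zara: 113–40 for Sofia.
Sofia beats every other option head-to-head.

Sofia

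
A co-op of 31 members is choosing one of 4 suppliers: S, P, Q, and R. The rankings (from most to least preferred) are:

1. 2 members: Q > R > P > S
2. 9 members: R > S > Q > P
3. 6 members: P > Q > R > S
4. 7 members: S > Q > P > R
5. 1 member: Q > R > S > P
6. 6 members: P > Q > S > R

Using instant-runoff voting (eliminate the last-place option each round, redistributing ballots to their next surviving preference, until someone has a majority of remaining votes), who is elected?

Round 1: S 7, P 12, Q 3, R 9. Eliminate Q.
Round 2: S 7, P 12, R 12. Eliminate S.
Round 3: P 19, R 12. P has a majority.

P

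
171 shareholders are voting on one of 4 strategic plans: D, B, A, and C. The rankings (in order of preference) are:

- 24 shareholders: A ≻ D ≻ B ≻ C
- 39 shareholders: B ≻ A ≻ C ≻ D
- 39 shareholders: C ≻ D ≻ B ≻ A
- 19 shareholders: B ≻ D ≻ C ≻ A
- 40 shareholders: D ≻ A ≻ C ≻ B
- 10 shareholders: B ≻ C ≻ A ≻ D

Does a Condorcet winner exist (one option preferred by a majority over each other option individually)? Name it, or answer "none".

Checking pairwise contests:
C beats D 88–83.
D beats B 103–68.
D beats A 98–73.
B beats C 92–79.
Every option loses at least one head-to-head, so there is no Condorcet winner.

none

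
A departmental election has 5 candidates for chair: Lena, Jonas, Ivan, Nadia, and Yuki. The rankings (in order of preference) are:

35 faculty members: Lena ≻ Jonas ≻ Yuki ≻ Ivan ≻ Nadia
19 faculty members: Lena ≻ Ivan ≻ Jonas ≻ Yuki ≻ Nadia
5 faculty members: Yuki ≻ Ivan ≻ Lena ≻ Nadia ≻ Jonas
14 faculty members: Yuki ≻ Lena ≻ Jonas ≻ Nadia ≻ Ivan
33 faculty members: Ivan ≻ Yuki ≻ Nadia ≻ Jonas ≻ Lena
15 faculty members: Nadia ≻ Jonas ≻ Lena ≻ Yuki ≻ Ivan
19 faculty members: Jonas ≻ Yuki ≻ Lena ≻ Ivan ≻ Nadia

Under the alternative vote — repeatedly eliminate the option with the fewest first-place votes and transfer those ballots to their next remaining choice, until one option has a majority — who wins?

Lena

Round 1: Lena 54, Jonas 19, Ivan 33, Nadia 15, Yuki 19. Eliminate Nadia.
Round 2: Lena 54, Jonas 34, Ivan 33, Yuki 19. Eliminate Yuki.
Round 3: Lena 68, Jonas 34, Ivan 38. Eliminate Jonas.
Round 4: Lena 102, Ivan 38. Lena has a majority.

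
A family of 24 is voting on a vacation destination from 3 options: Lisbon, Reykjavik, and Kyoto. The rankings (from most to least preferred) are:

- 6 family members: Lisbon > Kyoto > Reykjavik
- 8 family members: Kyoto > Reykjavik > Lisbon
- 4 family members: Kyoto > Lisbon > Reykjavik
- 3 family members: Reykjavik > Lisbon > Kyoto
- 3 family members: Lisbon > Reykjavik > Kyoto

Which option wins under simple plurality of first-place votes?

Kyoto

First-place votes: Lisbon 9, Reykjavik 3, Kyoto 12.
Kyoto has the most first-place votes.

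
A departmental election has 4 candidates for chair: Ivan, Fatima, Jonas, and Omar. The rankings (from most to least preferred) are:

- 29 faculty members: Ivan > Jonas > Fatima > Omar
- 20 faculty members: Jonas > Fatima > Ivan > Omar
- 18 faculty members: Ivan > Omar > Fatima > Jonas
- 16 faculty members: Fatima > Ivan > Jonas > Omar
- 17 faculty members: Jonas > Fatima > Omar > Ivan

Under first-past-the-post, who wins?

Ivan

First-place votes: Ivan 47, Fatima 16, Jonas 37, Omar 0.
Ivan has the most first-place votes.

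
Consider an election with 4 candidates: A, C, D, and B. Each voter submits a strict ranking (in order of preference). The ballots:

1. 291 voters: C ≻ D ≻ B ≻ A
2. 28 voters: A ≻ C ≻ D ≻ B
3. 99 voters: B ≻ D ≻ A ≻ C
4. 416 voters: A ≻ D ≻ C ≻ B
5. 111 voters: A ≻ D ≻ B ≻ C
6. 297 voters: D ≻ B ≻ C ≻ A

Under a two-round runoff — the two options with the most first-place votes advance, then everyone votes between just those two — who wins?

D

Round 1 first-place votes: A 555, C 291, D 297, B 99.
A and D advance.
Runoff: A is preferred to D by 555 voters; D by 687.
D wins the runoff.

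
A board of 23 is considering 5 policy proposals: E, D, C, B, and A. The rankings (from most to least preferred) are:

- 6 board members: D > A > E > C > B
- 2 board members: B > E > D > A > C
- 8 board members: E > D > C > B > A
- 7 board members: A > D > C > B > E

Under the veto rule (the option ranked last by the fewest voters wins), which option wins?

D

Last-place votes: E 7, D 0, C 2, B 6, A 8.
D is ranked last by the fewest voters, so D wins.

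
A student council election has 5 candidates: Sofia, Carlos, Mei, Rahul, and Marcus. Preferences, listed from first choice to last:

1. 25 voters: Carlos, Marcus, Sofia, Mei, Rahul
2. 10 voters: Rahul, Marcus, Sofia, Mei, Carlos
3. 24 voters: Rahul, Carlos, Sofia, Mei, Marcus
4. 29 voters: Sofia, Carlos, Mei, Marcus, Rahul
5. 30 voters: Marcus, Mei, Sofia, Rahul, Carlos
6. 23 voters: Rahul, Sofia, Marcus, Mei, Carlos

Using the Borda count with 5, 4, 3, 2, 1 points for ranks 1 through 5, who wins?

Sofia

Sofia: 25·3 + 10·3 + 24·3 + 29·5 + 30·3 + 23·4 = 504
Carlos: 25·5 + 10·1 + 24·4 + 29·4 + 30·1 + 23·1 = 400
Mei: 25·2 + 10·2 + 24·2 + 29·3 + 30·4 + 23·2 = 371
Rahul: 25·1 + 10·5 + 24·5 + 29·1 + 30·2 + 23·5 = 399
Marcus: 25·4 + 10·4 + 24·1 + 29·2 + 30·5 + 23·3 = 441
Sofia has the highest Borda score (504).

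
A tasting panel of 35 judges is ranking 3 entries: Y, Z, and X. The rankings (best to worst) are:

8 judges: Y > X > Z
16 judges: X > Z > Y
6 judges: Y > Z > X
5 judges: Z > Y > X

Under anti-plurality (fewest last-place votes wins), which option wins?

Last-place votes: Y 16, Z 8, X 11.
Z is ranked last by the fewest voters, so Z wins.

Z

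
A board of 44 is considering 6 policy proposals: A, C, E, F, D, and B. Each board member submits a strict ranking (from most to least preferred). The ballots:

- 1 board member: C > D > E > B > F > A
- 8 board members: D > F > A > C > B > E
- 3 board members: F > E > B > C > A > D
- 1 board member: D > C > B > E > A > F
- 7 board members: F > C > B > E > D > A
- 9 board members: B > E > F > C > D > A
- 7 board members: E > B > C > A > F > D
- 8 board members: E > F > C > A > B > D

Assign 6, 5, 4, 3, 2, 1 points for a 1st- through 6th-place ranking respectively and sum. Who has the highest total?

F

A: 1·1 + 8·4 + 3·2 + 1·2 + 7·1 + 9·1 + 7·3 + 8·3 = 102
C: 1·6 + 8·3 + 3·3 + 1·5 + 7·5 + 9·3 + 7·4 + 8·4 = 166
E: 1·4 + 8·1 + 3·5 + 1·3 + 7·3 + 9·5 + 7·6 + 8·6 = 186
F: 1·2 + 8·5 + 3·6 + 1·1 + 7·6 + 9·4 + 7·2 + 8·5 = 193
D: 1·5 + 8·6 + 3·1 + 1·6 + 7·2 + 9·2 + 7·1 + 8·1 = 109
B: 1·3 + 8·2 + 3·4 + 1·4 + 7·4 + 9·6 + 7·5 + 8·2 = 168
F has the highest Borda score (193).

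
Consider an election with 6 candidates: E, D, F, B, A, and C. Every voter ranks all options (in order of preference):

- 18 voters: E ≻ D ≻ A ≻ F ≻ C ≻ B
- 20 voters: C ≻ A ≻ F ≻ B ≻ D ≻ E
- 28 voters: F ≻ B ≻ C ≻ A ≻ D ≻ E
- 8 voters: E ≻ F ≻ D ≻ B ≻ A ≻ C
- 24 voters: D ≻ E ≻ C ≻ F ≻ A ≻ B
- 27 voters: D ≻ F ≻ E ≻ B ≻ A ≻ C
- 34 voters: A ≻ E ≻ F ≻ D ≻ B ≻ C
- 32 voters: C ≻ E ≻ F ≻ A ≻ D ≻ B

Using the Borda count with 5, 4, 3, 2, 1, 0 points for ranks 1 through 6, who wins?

F

E: 18·5 + 20·0 + 28·0 + 8·5 + 24·4 + 27·3 + 34·4 + 32·4 = 571
D: 18·4 + 20·1 + 28·1 + 8·3 + 24·5 + 27·5 + 34·2 + 32·1 = 499
F: 18·2 + 20·3 + 28·5 + 8·4 + 24·2 + 27·4 + 34·3 + 32·3 = 622
B: 18·0 + 20·2 + 28·4 + 8·2 + 24·0 + 27·2 + 34·1 + 32·0 = 256
A: 18·3 + 20·4 + 28·2 + 8·1 + 24·1 + 27·1 + 34·5 + 32·2 = 483
C: 18·1 + 20·5 + 28·3 + 8·0 + 24·3 + 27·0 + 34·0 + 32·5 = 434
F has the highest Borda score (622).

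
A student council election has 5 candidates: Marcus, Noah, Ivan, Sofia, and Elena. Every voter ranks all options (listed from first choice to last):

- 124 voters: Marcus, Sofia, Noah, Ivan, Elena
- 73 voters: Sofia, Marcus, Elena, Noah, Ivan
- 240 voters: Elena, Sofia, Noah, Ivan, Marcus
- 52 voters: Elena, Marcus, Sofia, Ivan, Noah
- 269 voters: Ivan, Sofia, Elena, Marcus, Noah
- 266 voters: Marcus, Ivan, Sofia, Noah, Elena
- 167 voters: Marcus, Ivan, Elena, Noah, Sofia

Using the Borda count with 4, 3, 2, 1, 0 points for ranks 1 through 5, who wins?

Marcus: 124·4 + 73·3 + 240·0 + 52·3 + 269·1 + 266·4 + 167·4 = 2872
Noah: 124·2 + 73·1 + 240·2 + 52·0 + 269·0 + 266·1 + 167·1 = 1234
Ivan: 124·1 + 73·0 + 240·1 + 52·1 + 269·4 + 266·3 + 167·3 = 2791
Sofia: 124·3 + 73·4 + 240·3 + 52·2 + 269·3 + 266·2 + 167·0 = 2827
Elena: 124·0 + 73·2 + 240·4 + 52·4 + 269·2 + 266·0 + 167·2 = 2186
Marcus has the highest Borda score (2872).

Marcus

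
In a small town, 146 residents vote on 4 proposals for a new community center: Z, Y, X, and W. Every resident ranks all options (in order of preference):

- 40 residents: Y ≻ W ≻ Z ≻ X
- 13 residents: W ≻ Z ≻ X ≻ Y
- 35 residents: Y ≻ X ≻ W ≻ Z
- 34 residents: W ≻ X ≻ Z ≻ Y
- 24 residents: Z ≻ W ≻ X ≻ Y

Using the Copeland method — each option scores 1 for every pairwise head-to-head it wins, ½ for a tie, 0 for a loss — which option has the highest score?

Y

Z: beats X; loses to Y and W → score 1.
Y: beats Z, X, and W → score 3.
X: loses to Z, Y, and W → score 0.
W: beats Z and X; loses to Y → score 2.
Y has the best pairwise record.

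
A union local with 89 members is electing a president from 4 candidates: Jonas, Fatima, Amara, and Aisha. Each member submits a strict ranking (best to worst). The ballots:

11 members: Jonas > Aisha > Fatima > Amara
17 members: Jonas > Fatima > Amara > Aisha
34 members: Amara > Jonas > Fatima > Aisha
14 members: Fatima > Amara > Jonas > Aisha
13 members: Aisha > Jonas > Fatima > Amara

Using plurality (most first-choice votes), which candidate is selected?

Amara

First-place votes: Jonas 28, Fatima 14, Amara 34, Aisha 13.
Amara has the most first-place votes.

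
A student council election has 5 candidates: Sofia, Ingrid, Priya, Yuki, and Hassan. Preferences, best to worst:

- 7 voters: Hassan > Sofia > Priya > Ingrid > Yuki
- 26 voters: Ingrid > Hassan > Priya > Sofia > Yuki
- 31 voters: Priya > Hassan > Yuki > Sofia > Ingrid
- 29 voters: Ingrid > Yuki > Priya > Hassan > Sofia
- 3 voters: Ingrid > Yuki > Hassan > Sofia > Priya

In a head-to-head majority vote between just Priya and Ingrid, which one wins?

Voters preferring Priya to Ingrid: 38; preferring Ingrid to Priya: 58.
Ingrid wins the head-to-head.

Ingrid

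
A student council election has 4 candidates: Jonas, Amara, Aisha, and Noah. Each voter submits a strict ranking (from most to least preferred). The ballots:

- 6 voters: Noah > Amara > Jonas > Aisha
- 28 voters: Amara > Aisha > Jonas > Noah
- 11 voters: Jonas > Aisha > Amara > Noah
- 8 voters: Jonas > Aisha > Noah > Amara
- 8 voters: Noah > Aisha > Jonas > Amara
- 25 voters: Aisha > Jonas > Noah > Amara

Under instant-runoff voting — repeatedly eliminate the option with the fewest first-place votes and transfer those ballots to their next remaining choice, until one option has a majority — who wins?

Aisha

Round 1: Jonas 19, Amara 28, Aisha 25, Noah 14. Eliminate Noah.
Round 2: Jonas 19, Amara 34, Aisha 33. Eliminate Jonas.
Round 3: Amara 34, Aisha 52. Aisha has a majority.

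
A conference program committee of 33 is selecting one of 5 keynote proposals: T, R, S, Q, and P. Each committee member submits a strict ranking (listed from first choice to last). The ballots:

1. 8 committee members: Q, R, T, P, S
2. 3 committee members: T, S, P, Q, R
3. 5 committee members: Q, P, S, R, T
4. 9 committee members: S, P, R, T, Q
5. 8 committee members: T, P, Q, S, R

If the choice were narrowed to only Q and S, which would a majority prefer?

Voters preferring Q to S: 21; preferring S to Q: 12.
Q wins the head-to-head.

Q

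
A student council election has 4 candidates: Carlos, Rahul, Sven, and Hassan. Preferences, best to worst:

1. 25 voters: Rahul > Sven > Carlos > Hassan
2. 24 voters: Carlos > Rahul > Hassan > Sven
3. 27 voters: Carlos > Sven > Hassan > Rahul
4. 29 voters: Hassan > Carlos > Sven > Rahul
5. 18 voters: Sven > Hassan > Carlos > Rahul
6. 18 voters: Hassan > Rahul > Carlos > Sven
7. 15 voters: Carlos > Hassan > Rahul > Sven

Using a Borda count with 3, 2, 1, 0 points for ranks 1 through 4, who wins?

Carlos

Carlos: 25·1 + 24·3 + 27·3 + 29·2 + 18·1 + 18·1 + 15·3 = 317
Rahul: 25·3 + 24·2 + 27·0 + 29·0 + 18·0 + 18·2 + 15·1 = 174
Sven: 25·2 + 24·0 + 27·2 + 29·1 + 18·3 + 18·0 + 15·0 = 187
Hassan: 25·0 + 24·1 + 27·1 + 29·3 + 18·2 + 18·3 + 15·2 = 258
Carlos has the highest Borda score (317).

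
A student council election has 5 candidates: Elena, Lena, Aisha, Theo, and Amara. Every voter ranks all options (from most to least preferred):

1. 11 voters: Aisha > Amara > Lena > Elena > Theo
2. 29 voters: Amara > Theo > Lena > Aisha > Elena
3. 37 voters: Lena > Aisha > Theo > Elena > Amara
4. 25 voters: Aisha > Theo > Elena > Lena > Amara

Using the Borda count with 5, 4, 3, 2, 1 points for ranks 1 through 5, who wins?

Aisha

Elena: 11·2 + 29·1 + 37·2 + 25·3 = 200
Lena: 11·3 + 29·3 + 37·5 + 25·2 = 355
Aisha: 11·5 + 29·2 + 37·4 + 25·5 = 386
Theo: 11·1 + 29·4 + 37·3 + 25·4 = 338
Amara: 11·4 + 29·5 + 37·1 + 25·1 = 251
Aisha has the highest Borda score (386).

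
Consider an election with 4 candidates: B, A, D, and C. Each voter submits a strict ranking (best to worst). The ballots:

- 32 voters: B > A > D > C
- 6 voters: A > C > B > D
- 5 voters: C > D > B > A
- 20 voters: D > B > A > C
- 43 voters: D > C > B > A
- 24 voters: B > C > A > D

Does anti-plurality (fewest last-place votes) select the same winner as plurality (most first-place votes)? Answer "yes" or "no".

Anti-plurality — last-place votes: B 0, A 48, D 30, C 52. Winner: B.
Plurality — first-place votes: B 56, A 6, D 63, C 5. Winner: D.
The two methods disagree.

no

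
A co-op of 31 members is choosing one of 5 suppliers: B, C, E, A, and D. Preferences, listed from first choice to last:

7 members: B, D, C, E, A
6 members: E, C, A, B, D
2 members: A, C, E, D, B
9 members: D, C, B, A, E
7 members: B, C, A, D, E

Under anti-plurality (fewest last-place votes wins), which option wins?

Last-place votes: B 2, C 0, E 16, A 7, D 6.
C is ranked last by the fewest voters, so C wins.

C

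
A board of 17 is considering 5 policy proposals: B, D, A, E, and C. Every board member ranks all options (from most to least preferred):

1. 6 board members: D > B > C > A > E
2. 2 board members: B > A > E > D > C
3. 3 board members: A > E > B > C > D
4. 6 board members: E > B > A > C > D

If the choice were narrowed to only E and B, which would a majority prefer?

Voters preferring E to B: 9; preferring B to E: 8.
E wins the head-to-head.

E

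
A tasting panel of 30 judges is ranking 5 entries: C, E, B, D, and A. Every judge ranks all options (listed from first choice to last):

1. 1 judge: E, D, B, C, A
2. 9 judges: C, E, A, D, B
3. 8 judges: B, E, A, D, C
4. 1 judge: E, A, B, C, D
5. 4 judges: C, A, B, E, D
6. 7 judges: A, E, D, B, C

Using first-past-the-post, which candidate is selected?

C

First-place votes: C 13, E 2, B 8, D 0, A 7.
C has the most first-place votes.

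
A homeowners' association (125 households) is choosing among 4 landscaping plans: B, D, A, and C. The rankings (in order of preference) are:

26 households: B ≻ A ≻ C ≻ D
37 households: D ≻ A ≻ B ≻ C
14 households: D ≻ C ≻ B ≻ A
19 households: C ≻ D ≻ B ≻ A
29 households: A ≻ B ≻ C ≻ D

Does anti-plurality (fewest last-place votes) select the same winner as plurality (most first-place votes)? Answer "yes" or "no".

no

Anti-plurality — last-place votes: B 0, D 55, A 33, C 37. Winner: B.
Plurality — first-place votes: B 26, D 51, A 29, C 19. Winner: D.
The two methods disagree.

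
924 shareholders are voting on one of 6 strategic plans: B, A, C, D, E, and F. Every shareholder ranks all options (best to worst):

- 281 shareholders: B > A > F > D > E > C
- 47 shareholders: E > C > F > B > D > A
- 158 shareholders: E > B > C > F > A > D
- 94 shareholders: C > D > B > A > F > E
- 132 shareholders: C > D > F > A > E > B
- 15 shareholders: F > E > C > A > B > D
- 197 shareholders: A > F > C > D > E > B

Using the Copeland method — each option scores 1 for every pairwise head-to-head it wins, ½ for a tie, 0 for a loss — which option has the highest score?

B: beats A, D, and F; loses to C and E → score 3.
A: beats C, D, E, and F; loses to B → score 4.
C: beats B and D; loses to A, E, and F → score 2.
D: beats E; loses to B, A, C, and F → score 1.
E: beats B and C; loses to A, D, and F → score 2.
F: beats C, D, and E; loses to B and A → score 3.
A has the best pairwise record.

A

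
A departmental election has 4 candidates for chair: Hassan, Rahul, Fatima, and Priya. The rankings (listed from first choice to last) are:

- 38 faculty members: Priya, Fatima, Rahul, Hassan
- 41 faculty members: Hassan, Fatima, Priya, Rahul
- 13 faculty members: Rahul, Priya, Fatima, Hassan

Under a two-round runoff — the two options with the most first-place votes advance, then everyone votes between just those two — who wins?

Round 1 first-place votes: Hassan 41, Rahul 13, Fatima 0, Priya 38.
Hassan and Priya advance.
Runoff: Hassan is preferred to Priya by 41 voters; Priya by 51.
Priya wins the runoff.

Priya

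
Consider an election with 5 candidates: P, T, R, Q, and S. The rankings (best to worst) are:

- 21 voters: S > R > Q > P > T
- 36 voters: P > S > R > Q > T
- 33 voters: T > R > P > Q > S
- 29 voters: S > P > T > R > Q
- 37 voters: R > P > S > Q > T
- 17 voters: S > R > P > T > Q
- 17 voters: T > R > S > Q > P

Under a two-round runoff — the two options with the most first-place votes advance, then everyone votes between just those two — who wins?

S

Round 1 first-place votes: P 36, T 50, R 37, Q 0, S 67.
S and T advance.
Runoff: S is preferred to T by 140 voters; T by 50.
S wins the runoff.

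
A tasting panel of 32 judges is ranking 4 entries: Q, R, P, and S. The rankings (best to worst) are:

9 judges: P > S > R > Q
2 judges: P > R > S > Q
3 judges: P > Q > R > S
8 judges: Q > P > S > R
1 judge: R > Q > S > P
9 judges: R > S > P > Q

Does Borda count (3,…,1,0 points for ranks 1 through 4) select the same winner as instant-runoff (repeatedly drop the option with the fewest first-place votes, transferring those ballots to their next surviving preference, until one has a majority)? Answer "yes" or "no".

Borda — scores: Q 32, R 46, P 67, S 47. Winner: P.
Instant-runoff — R1 Q 8, R 10, P 14, S 0 (S out); R2 Q 8, R 10, P 14 (Q out); R3 R 10, P 22 (P winner). Winner: P.
The two methods agree.

yes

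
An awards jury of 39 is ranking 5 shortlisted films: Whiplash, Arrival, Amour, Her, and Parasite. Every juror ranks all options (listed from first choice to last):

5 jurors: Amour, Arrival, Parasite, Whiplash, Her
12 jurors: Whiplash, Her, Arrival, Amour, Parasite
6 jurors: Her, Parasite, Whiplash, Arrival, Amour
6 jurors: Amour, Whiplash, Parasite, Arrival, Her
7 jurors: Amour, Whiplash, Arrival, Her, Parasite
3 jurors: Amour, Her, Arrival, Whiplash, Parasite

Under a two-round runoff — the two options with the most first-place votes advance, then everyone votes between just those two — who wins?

Amour

Round 1 first-place votes: Whiplash 12, Arrival 0, Amour 21, Her 6, Parasite 0.
Amour and Whiplash advance.
Runoff: Amour is preferred to Whiplash by 21 voters; Whiplash by 18.
Amour wins the runoff.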